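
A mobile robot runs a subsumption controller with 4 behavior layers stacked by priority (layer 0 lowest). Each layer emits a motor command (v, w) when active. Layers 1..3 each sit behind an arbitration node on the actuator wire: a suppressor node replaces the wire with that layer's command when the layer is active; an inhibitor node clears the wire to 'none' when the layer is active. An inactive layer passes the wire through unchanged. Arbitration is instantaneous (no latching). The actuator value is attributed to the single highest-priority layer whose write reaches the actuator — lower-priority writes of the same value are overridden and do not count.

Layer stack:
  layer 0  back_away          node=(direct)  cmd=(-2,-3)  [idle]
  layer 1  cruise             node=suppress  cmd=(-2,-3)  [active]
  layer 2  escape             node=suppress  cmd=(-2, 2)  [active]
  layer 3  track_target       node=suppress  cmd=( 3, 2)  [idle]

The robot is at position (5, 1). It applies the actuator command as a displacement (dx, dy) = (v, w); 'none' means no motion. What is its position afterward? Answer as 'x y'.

3 3

L0 back_away: idle → wire = none
L1 cruise: active, suppressor → wire = (-2, -3)
L2 escape: active, suppressor → wire = (-2, 2)
L3 track_target: idle → wire stays (-2, 2)
actuator = (-2, 2)
position: (5, 1) + (-2, 2) = (3, 3)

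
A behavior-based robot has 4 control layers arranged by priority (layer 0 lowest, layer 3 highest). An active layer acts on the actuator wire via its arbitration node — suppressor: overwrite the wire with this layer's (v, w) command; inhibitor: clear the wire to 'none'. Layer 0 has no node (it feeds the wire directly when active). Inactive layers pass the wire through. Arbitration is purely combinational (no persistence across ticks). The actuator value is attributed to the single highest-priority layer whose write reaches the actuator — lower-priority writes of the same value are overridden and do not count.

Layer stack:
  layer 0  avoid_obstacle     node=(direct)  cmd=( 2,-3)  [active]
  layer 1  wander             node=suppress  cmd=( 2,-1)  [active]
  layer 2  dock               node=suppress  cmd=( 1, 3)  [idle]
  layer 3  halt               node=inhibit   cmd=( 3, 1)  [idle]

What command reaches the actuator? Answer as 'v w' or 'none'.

2 -1

[0] avoid_obstacle on; wire := (2, -3)
[1] wander on (suppress); wire := (2, -1)
[2] dock off; pass (2, -1)
[3] halt off; pass (2, -1)
output (2, -1)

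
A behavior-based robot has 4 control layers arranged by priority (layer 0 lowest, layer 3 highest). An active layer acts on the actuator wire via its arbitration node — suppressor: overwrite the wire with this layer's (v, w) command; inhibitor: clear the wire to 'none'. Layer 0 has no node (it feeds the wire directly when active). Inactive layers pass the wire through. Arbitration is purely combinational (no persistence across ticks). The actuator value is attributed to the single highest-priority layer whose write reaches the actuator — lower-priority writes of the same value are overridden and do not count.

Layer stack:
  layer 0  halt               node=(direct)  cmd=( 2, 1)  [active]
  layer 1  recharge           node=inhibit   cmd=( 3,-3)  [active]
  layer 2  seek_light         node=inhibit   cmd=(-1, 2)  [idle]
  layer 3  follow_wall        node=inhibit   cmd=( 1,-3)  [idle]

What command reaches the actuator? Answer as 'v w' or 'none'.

none

L0 halt: active, feeds wire = (2, 1)
L1 recharge: active, inhibitor → wire = none
L2 seek_light: idle → wire stays none
L3 follow_wall: idle → wire stays none
actuator = none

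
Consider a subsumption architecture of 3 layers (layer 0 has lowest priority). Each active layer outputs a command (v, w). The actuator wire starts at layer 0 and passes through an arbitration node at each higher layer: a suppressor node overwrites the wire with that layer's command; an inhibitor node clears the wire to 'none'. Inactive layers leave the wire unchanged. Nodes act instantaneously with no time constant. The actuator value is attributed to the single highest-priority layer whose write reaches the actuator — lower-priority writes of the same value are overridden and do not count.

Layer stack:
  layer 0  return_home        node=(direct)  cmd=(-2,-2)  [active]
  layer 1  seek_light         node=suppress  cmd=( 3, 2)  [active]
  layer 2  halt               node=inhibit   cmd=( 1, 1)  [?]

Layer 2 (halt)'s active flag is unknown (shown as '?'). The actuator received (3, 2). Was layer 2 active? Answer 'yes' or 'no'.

no

If layer 2 is active=yes:
  actuator would be none
If layer 2 is active=no:
  actuator would be (3, 2)
Observed (3, 2), so layer 2 was idle.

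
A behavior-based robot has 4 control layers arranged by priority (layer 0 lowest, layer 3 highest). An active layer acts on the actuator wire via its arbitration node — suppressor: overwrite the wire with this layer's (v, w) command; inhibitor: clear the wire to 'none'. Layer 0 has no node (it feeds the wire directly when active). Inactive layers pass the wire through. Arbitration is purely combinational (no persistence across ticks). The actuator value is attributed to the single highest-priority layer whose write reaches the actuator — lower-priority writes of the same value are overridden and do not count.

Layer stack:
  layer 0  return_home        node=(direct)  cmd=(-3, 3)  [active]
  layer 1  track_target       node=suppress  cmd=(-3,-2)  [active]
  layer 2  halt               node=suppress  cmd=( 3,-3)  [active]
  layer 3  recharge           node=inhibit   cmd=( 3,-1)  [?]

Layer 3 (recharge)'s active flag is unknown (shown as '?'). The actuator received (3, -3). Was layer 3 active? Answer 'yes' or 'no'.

If layer 3 is active=yes:
  actuator would be none
If layer 3 is active=no:
  actuator would be (3, -3)
Observed (3, -3), so layer 3 was idle.

no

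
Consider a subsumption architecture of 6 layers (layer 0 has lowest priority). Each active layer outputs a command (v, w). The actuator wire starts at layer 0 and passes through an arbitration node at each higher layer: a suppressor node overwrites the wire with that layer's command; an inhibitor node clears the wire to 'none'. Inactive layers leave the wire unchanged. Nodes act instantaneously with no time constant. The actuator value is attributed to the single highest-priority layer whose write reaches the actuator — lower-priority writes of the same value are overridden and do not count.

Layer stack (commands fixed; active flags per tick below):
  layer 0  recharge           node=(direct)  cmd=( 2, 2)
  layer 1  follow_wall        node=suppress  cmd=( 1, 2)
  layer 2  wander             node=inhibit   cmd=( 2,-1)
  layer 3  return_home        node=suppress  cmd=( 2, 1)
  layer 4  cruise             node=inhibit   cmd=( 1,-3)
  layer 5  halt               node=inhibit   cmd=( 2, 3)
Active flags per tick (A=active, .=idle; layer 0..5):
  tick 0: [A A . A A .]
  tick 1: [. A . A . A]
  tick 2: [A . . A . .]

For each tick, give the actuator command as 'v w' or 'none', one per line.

tick 0:
  [0] recharge on; wire := (2, 2)
  [1] follow_wall on (suppress); wire := (1, 2)
  [2] wander off; pass (1, 2)
  [3] return_home on (suppress); wire := (2, 1)
  [4] cruise on (inhibit); wire := none
  [5] halt off; pass none
  output none
tick 1:
  [0] recharge off; wire := none
  [1] follow_wall on (suppress); wire := (1, 2)
  [2] wander off; pass (1, 2)
  [3] return_home on (suppress); wire := (2, 1)
  [4] cruise off; pass (2, 1)
  [5] halt on (inhibit); wire := none
  output none
tick 2:
  [0] recharge on; wire := (2, 2)
  [1] follow_wall off; pass (2, 2)
  [2] wander off; pass (2, 2)
  [3] return_home on (suppress); wire := (2, 1)
  [4] cruise off; pass (2, 1)
  [5] halt off; pass (2, 1)
  output (2, 1)

none
none
2 1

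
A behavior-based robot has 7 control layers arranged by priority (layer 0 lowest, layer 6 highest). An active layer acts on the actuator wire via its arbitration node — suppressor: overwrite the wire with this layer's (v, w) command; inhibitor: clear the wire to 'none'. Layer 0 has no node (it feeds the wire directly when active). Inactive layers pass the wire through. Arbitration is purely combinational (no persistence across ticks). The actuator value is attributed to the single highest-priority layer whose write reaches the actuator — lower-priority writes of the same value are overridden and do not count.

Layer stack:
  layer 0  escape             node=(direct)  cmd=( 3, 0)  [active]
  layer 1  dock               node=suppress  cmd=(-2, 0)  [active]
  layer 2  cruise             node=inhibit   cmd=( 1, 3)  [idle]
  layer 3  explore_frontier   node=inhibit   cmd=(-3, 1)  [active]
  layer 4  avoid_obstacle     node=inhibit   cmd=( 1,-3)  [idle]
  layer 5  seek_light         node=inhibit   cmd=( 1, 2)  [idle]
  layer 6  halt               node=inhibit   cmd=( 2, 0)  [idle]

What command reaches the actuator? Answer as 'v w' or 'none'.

none

[0] escape on; wire := (3, 0)
[1] dock on (suppress); wire := (-2, 0)
[2] cruise off; pass (-2, 0)
[3] explore_frontier on (inhibit); wire := none
[4] avoid_obstacle off; pass none
[5] seek_light off; pass none
[6] halt off; pass none
output none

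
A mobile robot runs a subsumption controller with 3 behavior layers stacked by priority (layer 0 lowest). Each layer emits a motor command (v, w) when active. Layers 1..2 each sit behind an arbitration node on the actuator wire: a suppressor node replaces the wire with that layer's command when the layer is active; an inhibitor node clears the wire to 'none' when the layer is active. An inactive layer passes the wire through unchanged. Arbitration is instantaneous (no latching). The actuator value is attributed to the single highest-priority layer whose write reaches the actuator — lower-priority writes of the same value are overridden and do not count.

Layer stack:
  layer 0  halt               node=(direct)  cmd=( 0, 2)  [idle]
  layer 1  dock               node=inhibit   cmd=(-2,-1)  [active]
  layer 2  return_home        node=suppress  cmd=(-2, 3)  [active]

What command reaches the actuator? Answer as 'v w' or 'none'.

-2 3

[0] halt off; wire := none
[1] dock on (inhibit); wire := none
[2] return_home on (suppress); wire := (-2, 3)
output (-2, 3)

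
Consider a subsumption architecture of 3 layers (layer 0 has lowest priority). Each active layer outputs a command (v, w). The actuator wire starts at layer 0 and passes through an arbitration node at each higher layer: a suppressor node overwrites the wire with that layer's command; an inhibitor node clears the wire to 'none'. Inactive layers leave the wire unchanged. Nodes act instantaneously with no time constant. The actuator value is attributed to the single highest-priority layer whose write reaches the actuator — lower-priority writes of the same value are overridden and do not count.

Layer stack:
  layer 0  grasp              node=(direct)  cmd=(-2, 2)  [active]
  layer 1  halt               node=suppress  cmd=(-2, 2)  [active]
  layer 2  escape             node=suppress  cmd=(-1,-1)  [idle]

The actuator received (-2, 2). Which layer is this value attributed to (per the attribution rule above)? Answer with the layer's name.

halt

layer 0 (grasp) active — direct: (-2, 2)
layer 1 (halt) active — suppresses: (-2, 2)
layer 2 (escape) idle — unchanged: (-2, 2)
→ actuator (-2, 2)
last writer: layer 1 = halt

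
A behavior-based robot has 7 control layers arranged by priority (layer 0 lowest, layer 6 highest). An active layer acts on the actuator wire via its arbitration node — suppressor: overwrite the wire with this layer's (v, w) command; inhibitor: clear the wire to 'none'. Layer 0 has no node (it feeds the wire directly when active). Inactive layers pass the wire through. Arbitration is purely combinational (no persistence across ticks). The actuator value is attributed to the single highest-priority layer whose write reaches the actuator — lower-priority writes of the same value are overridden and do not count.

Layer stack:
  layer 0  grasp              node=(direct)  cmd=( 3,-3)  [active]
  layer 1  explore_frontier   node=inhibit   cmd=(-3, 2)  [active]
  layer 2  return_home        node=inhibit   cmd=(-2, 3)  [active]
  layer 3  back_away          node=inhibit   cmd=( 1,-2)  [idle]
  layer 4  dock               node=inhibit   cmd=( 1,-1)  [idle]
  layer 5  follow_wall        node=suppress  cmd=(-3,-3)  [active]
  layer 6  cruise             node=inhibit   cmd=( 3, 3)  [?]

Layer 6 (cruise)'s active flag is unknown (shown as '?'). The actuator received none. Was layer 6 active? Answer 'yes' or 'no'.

If layer 6 is active=yes:
  actuator would be none
If layer 6 is active=no:
  actuator would be (-3, -3)
Observed none, so layer 6 was active.

yes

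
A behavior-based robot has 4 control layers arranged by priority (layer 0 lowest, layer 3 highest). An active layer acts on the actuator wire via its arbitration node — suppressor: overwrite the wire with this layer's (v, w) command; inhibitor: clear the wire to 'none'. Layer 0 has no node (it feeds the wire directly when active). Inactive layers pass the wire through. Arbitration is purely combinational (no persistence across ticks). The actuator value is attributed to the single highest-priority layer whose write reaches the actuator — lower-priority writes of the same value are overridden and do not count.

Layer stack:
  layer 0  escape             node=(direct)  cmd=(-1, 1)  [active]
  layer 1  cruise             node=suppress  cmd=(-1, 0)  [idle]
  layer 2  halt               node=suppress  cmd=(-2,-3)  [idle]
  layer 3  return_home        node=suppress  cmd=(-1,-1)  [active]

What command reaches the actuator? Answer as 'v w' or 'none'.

L0 escape: active, feeds wire = (-1, 1)
L1 cruise: idle → wire stays (-1, 1)
L2 halt: idle → wire stays (-1, 1)
L3 return_home: active, suppressor → wire = (-1, -1)
actuator = (-1, -1)

-1 -1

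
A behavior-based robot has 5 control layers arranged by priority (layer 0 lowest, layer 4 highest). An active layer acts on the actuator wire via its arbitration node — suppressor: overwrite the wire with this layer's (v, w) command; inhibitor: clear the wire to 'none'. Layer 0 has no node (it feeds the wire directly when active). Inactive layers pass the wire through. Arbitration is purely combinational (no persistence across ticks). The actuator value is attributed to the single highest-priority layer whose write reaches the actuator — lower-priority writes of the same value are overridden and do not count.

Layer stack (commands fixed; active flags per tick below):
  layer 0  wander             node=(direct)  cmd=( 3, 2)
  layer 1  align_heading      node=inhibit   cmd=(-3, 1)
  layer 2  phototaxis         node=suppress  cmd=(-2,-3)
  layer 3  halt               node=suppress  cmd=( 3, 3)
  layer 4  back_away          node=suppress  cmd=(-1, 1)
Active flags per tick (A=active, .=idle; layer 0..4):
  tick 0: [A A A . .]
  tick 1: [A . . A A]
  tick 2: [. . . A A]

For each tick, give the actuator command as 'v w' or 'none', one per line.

-2 -3
-1 1
-1 1

tick 0:
  layer 0 (wander) active — direct: (3, 2)
  layer 1 (align_heading) active — inhibits: none
  layer 2 (phototaxis) active — suppresses: (-2, -3)
  layer 3 (halt) idle — unchanged: (-2, -3)
  layer 4 (back_away) idle — unchanged: (-2, -3)
  → actuator (-2, -3)
tick 1:
  layer 0 (wander) active — direct: (3, 2)
  layer 1 (align_heading) idle — unchanged: (3, 2)
  layer 2 (phototaxis) idle — unchanged: (3, 2)
  layer 3 (halt) active — suppresses: (3, 3)
  layer 4 (back_away) active — suppresses: (-1, 1)
  → actuator (-1, 1)
tick 2:
  layer 0 (wander) idle — none
  layer 1 (align_heading) idle — unchanged: none
  layer 2 (phototaxis) idle — unchanged: none
  layer 3 (halt) active — suppresses: (3, 3)
  layer 4 (back_away) active — suppresses: (-1, 1)
  → actuator (-1, 1)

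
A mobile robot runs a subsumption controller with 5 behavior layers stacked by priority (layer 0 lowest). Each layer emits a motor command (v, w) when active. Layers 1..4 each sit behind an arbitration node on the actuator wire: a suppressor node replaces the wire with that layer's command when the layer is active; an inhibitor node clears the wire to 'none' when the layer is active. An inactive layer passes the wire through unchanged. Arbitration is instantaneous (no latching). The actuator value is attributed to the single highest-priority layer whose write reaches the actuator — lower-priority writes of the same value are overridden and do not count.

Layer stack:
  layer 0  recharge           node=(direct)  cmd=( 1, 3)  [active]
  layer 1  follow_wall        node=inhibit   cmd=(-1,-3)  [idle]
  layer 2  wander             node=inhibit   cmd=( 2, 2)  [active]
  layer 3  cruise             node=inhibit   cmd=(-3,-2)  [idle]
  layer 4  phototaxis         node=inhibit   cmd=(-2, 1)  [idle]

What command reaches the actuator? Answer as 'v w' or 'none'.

none

L0 recharge: active, feeds wire = (1, 3)
L1 follow_wall: idle → wire stays (1, 3)
L2 wander: active, inhibitor → wire = none
L3 cruise: idle → wire stays none
L4 phototaxis: idle → wire stays none
actuator = none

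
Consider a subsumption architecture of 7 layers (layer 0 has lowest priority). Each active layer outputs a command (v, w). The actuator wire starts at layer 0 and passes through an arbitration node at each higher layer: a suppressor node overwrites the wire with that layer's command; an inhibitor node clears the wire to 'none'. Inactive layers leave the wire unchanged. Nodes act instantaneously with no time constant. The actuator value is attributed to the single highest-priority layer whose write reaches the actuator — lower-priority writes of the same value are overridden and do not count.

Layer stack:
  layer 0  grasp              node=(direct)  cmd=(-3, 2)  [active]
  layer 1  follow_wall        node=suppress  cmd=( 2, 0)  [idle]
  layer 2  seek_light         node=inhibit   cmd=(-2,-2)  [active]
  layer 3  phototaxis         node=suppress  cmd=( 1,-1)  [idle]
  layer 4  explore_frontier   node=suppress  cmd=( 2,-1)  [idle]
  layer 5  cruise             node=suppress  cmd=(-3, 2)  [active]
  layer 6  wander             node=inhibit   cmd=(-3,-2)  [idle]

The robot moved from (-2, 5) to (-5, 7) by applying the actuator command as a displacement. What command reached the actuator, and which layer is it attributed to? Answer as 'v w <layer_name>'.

displacement = (-5, 7) − (-2, 5) = (-3, 2)
layer 0 (grasp) active — direct: (-3, 2)
layer 1 (follow_wall) idle — unchanged: (-3, 2)
layer 2 (seek_light) active — inhibits: none
layer 3 (phototaxis) idle — unchanged: none
layer 4 (explore_frontier) idle — unchanged: none
layer 5 (cruise) active — suppresses: (-3, 2)
layer 6 (wander) idle — unchanged: (-3, 2)
→ actuator (-3, 2) — from layer 5 (cruise)

-3 2 cruise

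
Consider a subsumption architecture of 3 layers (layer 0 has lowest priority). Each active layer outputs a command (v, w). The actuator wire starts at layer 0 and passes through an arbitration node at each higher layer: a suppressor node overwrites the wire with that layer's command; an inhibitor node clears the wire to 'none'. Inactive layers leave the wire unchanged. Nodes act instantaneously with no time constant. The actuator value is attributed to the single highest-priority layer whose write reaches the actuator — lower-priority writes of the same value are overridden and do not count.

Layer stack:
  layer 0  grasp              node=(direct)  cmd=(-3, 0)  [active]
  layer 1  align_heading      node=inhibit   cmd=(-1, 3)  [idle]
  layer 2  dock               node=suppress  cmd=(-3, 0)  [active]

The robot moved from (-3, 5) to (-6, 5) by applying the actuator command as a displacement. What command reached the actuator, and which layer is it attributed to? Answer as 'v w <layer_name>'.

displacement = (-6, 5) − (-3, 5) = (-3, 0)
[0] grasp on; wire := (-3, 0)
[1] align_heading off; pass (-3, 0)
[2] dock on (suppress); wire := (-3, 0)
output (-3, 0) — from layer 2 (dock)

-3 0 dock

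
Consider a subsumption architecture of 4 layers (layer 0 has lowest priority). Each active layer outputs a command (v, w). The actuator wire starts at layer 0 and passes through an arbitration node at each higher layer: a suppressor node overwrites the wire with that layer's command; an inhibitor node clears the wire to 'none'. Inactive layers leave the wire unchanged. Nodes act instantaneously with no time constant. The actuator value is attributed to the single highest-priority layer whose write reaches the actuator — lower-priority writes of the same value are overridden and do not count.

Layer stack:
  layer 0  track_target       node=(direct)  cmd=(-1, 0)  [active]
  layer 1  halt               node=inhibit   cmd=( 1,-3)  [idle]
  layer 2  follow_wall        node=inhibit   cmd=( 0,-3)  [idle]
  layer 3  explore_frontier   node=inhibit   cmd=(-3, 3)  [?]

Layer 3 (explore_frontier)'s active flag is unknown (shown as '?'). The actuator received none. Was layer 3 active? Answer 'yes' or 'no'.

yes

If layer 3 is active=yes:
  actuator would be none
If layer 3 is active=no:
  actuator would be (-1, 0)
Observed none, so layer 3 was active.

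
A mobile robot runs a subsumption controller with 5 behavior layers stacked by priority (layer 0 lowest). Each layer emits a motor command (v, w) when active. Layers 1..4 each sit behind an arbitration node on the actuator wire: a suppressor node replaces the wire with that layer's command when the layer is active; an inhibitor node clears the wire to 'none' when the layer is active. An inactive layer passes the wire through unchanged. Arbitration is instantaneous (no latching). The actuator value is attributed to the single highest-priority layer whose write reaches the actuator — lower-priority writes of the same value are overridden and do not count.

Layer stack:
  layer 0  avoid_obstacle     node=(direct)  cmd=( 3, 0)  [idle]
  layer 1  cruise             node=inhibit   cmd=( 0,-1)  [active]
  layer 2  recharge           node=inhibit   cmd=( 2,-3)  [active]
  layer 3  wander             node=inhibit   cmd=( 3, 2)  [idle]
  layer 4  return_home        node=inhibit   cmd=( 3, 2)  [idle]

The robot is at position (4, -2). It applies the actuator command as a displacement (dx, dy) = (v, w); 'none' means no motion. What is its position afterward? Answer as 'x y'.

L0 avoid_obstacle: idle → wire = none
L1 cruise: active, inhibitor → wire = none
L2 recharge: active, inhibitor → wire = none
L3 wander: idle → wire stays none
L4 return_home: idle → wire stays none
actuator = none
position: (4, -2) + none = (4, -2)

4 -2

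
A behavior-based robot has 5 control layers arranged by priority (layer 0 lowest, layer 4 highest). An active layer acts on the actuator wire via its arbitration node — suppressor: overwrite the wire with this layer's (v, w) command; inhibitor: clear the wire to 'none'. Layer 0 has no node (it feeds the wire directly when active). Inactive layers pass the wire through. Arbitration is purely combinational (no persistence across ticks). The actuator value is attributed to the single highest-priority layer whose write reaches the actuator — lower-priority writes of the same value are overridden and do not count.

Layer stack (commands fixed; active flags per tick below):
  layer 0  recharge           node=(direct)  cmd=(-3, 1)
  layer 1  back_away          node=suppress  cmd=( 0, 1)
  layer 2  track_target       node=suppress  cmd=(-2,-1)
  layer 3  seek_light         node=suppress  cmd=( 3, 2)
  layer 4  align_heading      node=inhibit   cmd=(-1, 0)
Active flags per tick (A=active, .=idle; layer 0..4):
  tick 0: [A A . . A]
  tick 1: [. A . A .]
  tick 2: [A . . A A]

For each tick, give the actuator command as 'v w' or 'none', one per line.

tick 0:
  [0] recharge on; wire := (-3, 1)
  [1] back_away on (suppress); wire := (0, 1)
  [2] track_target off; pass (0, 1)
  [3] seek_light off; pass (0, 1)
  [4] align_heading on (inhibit); wire := none
  output none
tick 1:
  [0] recharge off; wire := none
  [1] back_away on (suppress); wire := (0, 1)
  [2] track_target off; pass (0, 1)
  [3] seek_light on (suppress); wire := (3, 2)
  [4] align_heading off; pass (3, 2)
  output (3, 2)
tick 2:
  [0] recharge on; wire := (-3, 1)
  [1] back_away off; pass (-3, 1)
  [2] track_target off; pass (-3, 1)
  [3] seek_light on (suppress); wire := (3, 2)
  [4] align_heading on (inhibit); wire := none
  output none

none
3 2
none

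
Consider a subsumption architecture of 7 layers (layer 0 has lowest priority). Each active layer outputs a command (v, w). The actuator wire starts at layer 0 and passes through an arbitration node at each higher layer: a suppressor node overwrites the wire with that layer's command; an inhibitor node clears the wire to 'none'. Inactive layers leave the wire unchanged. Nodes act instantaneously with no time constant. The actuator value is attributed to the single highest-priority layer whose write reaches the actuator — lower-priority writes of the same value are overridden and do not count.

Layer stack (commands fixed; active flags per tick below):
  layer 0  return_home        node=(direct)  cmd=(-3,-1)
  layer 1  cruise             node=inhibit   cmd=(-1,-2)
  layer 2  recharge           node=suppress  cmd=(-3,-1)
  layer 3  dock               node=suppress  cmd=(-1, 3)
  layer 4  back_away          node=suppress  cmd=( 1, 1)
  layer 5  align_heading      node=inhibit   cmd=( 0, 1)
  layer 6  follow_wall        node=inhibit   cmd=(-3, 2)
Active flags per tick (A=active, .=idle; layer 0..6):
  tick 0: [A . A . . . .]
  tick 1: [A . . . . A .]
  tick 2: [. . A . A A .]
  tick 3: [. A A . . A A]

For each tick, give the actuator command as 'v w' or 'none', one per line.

-3 -1
none
none
none

tick 0:
  [0] return_home on; wire := (-3, -1)
  [1] cruise off; pass (-3, -1)
  [2] recharge on (suppress); wire := (-3, -1)
  [3] dock off; pass (-3, -1)
  [4] back_away off; pass (-3, -1)
  [5] align_heading off; pass (-3, -1)
  [6] follow_wall off; pass (-3, -1)
  output (-3, -1)
tick 1:
  [0] return_home on; wire := (-3, -1)
  [1] cruise off; pass (-3, -1)
  [2] recharge off; pass (-3, -1)
  [3] dock off; pass (-3, -1)
  [4] back_away off; pass (-3, -1)
  [5] align_heading on (inhibit); wire := none
  [6] follow_wall off; pass none
  output none
tick 2:
  [0] return_home off; wire := none
  [1] cruise off; pass none
  [2] recharge on (suppress); wire := (-3, -1)
  [3] dock off; pass (-3, -1)
  [4] back_away on (suppress); wire := (1, 1)
  [5] align_heading on (inhibit); wire := none
  [6] follow_wall off; pass none
  output none
tick 3:
  [0] return_home off; wire := none
  [1] cruise on (inhibit); wire := none
  [2] recharge on (suppress); wire := (-3, -1)
  [3] dock off; pass (-3, -1)
  [4] back_away off; pass (-3, -1)
  [5] align_heading on (inhibit); wire := none
  [6] follow_wall on (inhibit); wire := none
  output none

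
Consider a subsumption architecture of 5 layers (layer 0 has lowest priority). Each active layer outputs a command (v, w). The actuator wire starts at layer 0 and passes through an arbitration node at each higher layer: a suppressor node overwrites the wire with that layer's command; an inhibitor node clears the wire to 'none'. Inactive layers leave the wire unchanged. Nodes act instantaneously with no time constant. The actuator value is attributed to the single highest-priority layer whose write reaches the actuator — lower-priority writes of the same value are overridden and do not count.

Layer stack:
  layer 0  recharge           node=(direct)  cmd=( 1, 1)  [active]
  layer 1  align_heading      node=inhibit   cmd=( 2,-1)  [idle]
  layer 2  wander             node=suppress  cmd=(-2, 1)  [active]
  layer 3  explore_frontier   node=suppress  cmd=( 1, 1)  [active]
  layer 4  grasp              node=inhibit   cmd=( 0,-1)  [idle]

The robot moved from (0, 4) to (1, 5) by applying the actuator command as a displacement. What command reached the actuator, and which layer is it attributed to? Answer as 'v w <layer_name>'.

displacement = (1, 5) − (0, 4) = (1, 1)
L0 recharge: active, feeds wire = (1, 1)
L1 align_heading: idle → wire stays (1, 1)
L2 wander: active, suppressor → wire = (-2, 1)
L3 explore_frontier: active, suppressor → wire = (1, 1)
L4 grasp: idle → wire stays (1, 1)
actuator = (1, 1) — from layer 3 (explore_frontier)

1 1 explore_frontier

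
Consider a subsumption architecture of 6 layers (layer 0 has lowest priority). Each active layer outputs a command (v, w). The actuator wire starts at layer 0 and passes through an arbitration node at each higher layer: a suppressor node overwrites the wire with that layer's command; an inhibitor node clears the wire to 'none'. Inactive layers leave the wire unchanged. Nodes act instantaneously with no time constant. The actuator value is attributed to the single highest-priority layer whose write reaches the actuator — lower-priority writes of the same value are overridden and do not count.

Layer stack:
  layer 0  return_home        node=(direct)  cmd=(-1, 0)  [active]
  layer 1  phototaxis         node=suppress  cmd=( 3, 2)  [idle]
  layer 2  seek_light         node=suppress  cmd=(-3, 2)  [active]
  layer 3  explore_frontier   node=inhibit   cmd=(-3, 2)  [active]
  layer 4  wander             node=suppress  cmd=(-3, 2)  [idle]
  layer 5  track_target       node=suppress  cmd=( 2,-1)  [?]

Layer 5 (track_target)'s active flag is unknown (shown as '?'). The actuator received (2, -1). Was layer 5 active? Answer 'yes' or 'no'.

yes

If layer 5 is active=yes:
  actuator would be (2, -1)
If layer 5 is active=no:
  actuator would be none
Observed (2, -1), so layer 5 was active.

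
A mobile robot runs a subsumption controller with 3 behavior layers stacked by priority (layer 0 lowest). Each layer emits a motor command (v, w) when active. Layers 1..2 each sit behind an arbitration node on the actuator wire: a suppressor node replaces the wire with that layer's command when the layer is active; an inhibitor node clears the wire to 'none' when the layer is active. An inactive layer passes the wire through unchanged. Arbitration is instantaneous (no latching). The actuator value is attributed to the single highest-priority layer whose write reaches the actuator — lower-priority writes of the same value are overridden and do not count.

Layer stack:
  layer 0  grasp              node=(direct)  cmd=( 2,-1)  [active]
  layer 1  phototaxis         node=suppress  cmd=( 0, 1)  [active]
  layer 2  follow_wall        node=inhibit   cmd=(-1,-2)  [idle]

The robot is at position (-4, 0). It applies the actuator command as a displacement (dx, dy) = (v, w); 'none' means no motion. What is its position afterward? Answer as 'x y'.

-4 1

[0] grasp on; wire := (2, -1)
[1] phototaxis on (suppress); wire := (0, 1)
[2] follow_wall off; pass (0, 1)
output (0, 1)
position: (-4, 0) + (0, 1) = (-4, 1)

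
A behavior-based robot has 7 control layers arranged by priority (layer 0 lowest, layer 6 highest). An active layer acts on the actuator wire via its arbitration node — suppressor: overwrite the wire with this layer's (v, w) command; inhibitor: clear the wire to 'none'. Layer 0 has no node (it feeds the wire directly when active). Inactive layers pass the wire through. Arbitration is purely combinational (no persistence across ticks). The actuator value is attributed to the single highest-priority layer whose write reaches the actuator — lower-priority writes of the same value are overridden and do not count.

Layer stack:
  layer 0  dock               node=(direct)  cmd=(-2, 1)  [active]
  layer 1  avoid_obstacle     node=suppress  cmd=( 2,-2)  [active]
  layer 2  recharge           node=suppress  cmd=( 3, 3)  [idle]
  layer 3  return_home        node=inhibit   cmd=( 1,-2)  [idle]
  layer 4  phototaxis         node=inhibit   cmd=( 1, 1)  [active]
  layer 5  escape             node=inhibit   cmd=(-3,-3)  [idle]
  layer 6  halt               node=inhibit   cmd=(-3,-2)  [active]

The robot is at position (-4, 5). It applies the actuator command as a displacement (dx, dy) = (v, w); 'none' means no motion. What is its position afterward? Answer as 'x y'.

-4 5

layer 0 (dock) active — direct: (-2, 1)
layer 1 (avoid_obstacle) active — suppresses: (2, -2)
layer 2 (recharge) idle — unchanged: (2, -2)
layer 3 (return_home) idle — unchanged: (2, -2)
layer 4 (phototaxis) active — inhibits: none
layer 5 (escape) idle — unchanged: none
layer 6 (halt) active — inhibits: none
→ actuator none
position: (-4, 5) + none = (-4, 5)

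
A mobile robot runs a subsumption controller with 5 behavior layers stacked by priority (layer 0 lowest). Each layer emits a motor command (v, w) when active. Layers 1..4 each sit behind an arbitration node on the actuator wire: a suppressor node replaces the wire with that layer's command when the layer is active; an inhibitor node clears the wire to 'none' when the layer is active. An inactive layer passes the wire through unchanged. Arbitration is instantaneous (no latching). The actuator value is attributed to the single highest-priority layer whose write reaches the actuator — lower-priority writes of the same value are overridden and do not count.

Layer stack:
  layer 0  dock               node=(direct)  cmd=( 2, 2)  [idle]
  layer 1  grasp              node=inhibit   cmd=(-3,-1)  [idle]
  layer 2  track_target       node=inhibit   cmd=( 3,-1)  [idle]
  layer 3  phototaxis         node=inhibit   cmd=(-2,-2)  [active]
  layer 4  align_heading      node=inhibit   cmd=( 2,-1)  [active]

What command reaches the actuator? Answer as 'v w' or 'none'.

none

layer 0 (dock) idle — none
layer 1 (grasp) idle — unchanged: none
layer 2 (track_target) idle — unchanged: none
layer 3 (phototaxis) active — inhibits: none
layer 4 (align_heading) active — inhibits: none
→ actuator none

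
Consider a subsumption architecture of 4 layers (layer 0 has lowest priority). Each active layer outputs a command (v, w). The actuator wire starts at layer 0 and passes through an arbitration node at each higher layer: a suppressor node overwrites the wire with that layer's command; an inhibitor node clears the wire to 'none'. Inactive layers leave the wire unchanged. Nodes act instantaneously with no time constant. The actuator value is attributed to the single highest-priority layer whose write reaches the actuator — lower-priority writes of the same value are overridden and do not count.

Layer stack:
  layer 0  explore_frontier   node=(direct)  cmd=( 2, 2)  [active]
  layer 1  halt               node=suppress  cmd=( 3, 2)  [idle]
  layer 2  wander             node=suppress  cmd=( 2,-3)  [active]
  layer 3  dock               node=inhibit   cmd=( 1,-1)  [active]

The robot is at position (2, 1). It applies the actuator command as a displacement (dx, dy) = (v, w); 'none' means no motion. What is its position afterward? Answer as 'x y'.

[0] explore_frontier on; wire := (2, 2)
[1] halt off; pass (2, 2)
[2] wander on (suppress); wire := (2, -3)
[3] dock on (inhibit); wire := none
output none
position: (2, 1) + none = (2, 1)

2 1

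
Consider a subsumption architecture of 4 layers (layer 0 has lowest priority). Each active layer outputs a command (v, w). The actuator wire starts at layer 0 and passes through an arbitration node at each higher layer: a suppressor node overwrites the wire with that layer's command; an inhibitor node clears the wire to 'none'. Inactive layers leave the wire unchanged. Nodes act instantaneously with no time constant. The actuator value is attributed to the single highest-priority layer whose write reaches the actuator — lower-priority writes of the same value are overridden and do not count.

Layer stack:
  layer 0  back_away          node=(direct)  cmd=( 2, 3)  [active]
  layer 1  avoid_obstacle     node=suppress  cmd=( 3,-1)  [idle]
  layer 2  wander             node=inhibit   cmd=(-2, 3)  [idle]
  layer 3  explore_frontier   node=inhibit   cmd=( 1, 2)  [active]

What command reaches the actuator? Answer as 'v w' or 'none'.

layer 0 (back_away) active — direct: (2, 3)
layer 1 (avoid_obstacle) idle — unchanged: (2, 3)
layer 2 (wander) idle — unchanged: (2, 3)
layer 3 (explore_frontier) active — inhibits: none
→ actuator none

none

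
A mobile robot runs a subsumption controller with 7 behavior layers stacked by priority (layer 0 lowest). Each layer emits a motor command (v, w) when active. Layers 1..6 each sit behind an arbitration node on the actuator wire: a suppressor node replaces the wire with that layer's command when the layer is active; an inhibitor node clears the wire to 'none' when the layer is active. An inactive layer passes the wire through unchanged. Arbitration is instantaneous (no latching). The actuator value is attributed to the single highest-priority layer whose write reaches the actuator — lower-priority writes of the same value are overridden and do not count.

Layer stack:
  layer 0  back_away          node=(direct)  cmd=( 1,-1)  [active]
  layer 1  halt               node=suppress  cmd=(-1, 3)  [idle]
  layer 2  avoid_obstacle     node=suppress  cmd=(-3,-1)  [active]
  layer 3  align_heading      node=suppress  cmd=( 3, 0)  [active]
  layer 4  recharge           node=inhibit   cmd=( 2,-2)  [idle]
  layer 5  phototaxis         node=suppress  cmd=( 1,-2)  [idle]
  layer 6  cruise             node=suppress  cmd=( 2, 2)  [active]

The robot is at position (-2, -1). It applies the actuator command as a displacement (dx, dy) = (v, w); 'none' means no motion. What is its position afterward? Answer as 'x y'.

[0] back_away on; wire := (1, -1)
[1] halt off; pass (1, -1)
[2] avoid_obstacle on (suppress); wire := (-3, -1)
[3] align_heading on (suppress); wire := (3, 0)
[4] recharge off; pass (3, 0)
[5] phototaxis off; pass (3, 0)
[6] cruise on (suppress); wire := (2, 2)
output (2, 2)
position: (-2, -1) + (2, 2) = (0, 1)

0 1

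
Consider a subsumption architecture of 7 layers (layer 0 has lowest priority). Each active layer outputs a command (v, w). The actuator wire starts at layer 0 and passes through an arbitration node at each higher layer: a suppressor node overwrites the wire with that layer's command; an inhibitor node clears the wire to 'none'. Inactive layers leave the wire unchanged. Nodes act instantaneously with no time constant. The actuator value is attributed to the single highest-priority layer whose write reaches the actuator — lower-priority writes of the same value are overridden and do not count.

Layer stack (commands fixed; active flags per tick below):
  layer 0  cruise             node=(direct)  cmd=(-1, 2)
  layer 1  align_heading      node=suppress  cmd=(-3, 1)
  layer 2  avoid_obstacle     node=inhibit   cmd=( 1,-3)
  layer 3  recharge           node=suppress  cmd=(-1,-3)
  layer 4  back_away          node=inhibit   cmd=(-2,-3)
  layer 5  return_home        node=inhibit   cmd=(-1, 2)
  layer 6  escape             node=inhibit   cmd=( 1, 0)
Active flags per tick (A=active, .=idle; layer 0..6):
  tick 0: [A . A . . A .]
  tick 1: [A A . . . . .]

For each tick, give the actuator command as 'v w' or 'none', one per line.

tick 0:
  layer 0 (cruise) active — direct: (-1, 2)
  layer 1 (align_heading) idle — unchanged: (-1, 2)
  layer 2 (avoid_obstacle) active — inhibits: none
  layer 3 (recharge) idle — unchanged: none
  layer 4 (back_away) idle — unchanged: none
  layer 5 (return_home) active — inhibits: none
  layer 6 (escape) idle — unchanged: none
  → actuator none
tick 1:
  layer 0 (cruise) active — direct: (-1, 2)
  layer 1 (align_heading) active — suppresses: (-3, 1)
  layer 2 (avoid_obstacle) idle — unchanged: (-3, 1)
  layer 3 (recharge) idle — unchanged: (-3, 1)
  layer 4 (back_away) idle — unchanged: (-3, 1)
  layer 5 (return_home) idle — unchanged: (-3, 1)
  layer 6 (escape) idle — unchanged: (-3, 1)
  → actuator (-3, 1)

none
-3 1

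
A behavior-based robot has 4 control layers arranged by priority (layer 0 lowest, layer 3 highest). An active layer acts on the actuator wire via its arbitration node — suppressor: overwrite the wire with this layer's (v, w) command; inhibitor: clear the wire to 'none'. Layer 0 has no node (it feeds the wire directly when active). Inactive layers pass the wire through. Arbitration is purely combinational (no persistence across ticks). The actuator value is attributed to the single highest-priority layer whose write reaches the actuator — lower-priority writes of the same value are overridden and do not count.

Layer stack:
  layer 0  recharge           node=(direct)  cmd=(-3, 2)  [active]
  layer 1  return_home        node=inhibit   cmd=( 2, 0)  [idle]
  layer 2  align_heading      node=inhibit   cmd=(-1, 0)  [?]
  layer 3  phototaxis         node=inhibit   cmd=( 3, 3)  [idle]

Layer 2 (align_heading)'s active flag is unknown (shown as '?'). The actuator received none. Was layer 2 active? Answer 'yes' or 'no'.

If layer 2 is active=yes:
  actuator would be none
If layer 2 is active=no:
  actuator would be (-3, 2)
Observed none, so layer 2 was active.

yes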